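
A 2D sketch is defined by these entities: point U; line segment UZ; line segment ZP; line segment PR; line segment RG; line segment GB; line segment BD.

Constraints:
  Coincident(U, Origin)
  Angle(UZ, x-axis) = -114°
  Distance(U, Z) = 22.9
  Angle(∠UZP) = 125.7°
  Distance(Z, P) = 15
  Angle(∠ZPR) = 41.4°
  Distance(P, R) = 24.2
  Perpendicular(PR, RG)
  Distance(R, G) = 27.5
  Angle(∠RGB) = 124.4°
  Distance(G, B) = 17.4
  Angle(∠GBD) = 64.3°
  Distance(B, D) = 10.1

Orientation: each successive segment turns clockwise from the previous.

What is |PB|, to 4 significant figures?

38.61

PR ⟂ RG, so RG runs at -36.90°; with |RG| = 27.5, G = (12.52, -21.12). ∠RGB = 124.4° gives GB at -92.50° from the x-axis; with |GB| = 17.4, B = (11.76, -38.50). Then |PB| = |B − P| = 38.61.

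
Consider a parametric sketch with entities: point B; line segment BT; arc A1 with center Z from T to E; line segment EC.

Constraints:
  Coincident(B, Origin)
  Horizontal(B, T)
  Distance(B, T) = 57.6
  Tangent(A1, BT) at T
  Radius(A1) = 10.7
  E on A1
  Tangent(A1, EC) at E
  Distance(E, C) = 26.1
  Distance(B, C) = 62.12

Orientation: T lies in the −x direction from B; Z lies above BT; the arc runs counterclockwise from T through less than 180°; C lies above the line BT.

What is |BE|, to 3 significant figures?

48.4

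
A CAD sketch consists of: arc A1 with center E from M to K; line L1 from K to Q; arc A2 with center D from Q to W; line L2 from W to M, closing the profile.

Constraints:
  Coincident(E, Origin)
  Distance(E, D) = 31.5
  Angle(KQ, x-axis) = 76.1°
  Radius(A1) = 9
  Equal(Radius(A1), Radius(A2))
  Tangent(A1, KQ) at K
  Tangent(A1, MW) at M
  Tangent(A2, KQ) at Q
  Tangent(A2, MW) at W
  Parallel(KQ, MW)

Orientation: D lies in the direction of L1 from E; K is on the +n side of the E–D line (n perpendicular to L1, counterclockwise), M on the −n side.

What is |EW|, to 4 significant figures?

32.76

Tangency of A1 to both parallel lines with radius 9.0 puts K and M at E ± 9.0·n: K = (-8.736, 2.162), M = (8.736, -2.162). Equal radii place Q and W the same way about D: Q = D + 9.0·n = (-1.169, 32.74), W = D − 9.0·n = (16.30, 28.42). Then |EW| = |W − E| = 32.76.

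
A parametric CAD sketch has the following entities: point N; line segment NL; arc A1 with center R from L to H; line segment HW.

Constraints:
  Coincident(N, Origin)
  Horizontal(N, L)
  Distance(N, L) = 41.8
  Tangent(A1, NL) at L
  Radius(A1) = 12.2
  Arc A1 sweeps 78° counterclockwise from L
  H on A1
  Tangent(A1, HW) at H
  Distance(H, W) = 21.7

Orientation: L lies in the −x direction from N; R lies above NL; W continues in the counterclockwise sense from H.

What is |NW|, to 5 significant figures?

39.963

On A1, L sits at bearing -90° from R; a 78° counterclockwise sweep puts H at bearing -12°, so H = R + 12.2·(cos -12°, sin -12°) = (-29.867, 9.6635). The tangent condition forces RH to be normal to HW, so HW runs along (−sin -12°, cos -12°); with |HW| = 21.7, W = (-25.355, 30.889). Then |NW| = |W − N| = 39.963.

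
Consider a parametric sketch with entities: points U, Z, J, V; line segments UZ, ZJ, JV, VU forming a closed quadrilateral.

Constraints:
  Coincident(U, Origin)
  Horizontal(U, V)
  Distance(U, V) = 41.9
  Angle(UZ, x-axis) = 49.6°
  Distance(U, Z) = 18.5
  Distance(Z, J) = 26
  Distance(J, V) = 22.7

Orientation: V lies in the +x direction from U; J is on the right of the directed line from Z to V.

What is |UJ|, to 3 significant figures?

23.8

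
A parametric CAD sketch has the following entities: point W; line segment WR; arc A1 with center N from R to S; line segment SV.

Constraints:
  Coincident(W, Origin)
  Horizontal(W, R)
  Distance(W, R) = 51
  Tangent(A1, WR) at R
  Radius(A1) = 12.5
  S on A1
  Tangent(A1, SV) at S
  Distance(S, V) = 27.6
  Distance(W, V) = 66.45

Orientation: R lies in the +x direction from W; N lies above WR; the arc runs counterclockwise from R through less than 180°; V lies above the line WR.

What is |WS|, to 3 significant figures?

64.8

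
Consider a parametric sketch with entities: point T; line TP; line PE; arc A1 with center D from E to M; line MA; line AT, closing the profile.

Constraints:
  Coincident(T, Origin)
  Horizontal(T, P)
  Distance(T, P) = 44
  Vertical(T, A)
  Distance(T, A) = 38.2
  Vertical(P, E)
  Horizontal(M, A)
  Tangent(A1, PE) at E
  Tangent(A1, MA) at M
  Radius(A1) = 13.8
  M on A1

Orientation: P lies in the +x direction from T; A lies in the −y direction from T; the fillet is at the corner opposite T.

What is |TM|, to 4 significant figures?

48.70

T is at the origin; T and P share the same y with |TP| = 44.0 and P on the +x side, so P = (44.00, 0.000). T and A share the same x with |TA| = 38.2 and A on the −y side, so A = (0.000, -38.20). The virtual corner opposite T is at (44.00, -38.20). A1 meets PE tangentially, so DE is at right angles to PE and since A1 is tangent to MA there, DM ⟂ MA, with radius 13.8, so the center D sits 13.8 in from both sides at D = (30.20, -24.40). That places the tangent points at E = (44.00, -24.40) on PE and M = (30.20, -38.20) on MA. Then |TM| = |M − T| = 48.70.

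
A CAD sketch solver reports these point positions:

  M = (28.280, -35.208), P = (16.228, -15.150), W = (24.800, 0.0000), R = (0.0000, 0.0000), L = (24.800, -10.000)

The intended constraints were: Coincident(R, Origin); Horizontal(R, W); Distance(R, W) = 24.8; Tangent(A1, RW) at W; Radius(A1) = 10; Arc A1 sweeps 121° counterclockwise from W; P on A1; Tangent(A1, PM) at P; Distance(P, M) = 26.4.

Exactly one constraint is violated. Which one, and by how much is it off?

Distance(P, M) = 26.4 — off by 3.00.

R = (0.00, 0.00) ✓; R.y = 0.00, W.y = 0.00 ✓; |RW| = 24.80 ✓; ∠(LW, WR) = 90.00° ✓; |LW| = 10.00 ✓; bearing(L→P) − bearing(L→W) = 121.0° ✓; |LP| = 10.00 ✓; ∠(LP, PM) = 90.00° ✓; |PM| = 23.40 ✗.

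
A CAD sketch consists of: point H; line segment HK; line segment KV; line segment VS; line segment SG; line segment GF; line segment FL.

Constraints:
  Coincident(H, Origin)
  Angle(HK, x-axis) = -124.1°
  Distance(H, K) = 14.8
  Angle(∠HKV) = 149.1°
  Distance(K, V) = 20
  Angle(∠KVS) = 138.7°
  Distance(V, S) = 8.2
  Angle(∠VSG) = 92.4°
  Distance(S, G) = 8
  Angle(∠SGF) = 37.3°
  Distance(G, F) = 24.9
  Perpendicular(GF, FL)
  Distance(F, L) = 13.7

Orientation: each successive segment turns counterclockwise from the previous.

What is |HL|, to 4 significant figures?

52.39

H is at the origin; HK runs at -124.1° with length 14.8, so K = (-8.297, -12.26). ∠HKV = 149.1° gives KV at -93.20° from the x-axis; with |KV| = 20.0, V = (-9.414, -32.22). ∠KVS = 138.7° gives VS at -51.90° from the x-axis; with |VS| = 8.2, S = (-4.354, -38.68). ∠VSG = 92.4° gives SG at 35.70° from the x-axis; with |SG| = 8.0, G = (2.142, -34.01). ∠SGF = 37.3° gives GF at 178.4° from the x-axis; with |GF| = 24.9, F = (-22.75, -33.31). GF ⟂ FL, so FL runs at -91.60°; with |FL| = 13.7, L = (-23.13, -47.01). Then |HL| = |L − H| = 52.39.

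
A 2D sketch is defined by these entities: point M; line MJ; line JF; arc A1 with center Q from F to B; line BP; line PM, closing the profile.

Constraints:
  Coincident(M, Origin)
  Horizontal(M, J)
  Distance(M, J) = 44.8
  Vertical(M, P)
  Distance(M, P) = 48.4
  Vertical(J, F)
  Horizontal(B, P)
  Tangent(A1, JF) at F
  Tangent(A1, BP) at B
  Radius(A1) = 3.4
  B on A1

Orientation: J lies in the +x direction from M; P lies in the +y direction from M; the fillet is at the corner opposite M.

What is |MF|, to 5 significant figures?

63.498

M is at the origin; M and J share the same y with |MJ| = 44.8 and J on the +x side, so J = (44.800, 0.0000). MP is vertical with |MP| = 48.4 and P on the +y side, so P = (0.0000, 48.400). The virtual corner opposite M is at (44.800, 48.400). Tangency of A1 to JF means the radius QF is perpendicular to JF and the tangent condition forces QB to be normal to BP, with radius 3.4, so the center Q sits 3.4 in from both sides at Q = (41.400, 45.000). That places the tangent points at F = (44.800, 45.000) on JF and B = (41.400, 48.400) on BP. Then |MF| = |F − M| = 63.498.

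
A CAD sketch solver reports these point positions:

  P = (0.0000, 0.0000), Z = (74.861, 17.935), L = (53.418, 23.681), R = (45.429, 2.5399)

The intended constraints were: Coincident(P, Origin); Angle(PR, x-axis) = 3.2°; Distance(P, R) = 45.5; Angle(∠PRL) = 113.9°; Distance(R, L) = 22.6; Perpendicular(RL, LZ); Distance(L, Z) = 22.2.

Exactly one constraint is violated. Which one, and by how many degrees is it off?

Perpendicular(RL, LZ) — off by 5.70°.

P = (0.00, 0.00) ✓; PR at 3.200° ✓; |PR| = 45.50 ✓; ∠PRL = 113.9° ✓; |RL| = 22.60 ✓; ∠(RL, LZ) = 84.30° ✗; |LZ| = 22.20 ✓.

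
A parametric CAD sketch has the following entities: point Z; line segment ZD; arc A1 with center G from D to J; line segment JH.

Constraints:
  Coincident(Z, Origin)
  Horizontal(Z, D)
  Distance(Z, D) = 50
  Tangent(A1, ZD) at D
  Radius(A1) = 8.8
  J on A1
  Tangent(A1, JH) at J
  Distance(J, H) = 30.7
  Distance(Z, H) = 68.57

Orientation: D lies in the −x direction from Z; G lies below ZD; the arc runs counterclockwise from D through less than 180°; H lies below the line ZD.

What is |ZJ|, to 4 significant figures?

59.55

Checks: Z.y = 0.00, D.y = 0.00 ✓; |GJ| = 8.800 ✓; ∠(GJ, JH) = 90.00° ✓; |JH| = 30.70 ✓; |ZH| = 68.57 ✓.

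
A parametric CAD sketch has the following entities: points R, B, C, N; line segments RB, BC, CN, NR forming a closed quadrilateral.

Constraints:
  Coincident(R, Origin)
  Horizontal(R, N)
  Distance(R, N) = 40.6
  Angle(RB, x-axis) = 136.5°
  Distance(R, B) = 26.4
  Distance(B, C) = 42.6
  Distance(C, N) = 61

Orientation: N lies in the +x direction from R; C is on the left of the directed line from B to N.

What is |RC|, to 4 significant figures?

51.88

Checks: R = (0.00, 0.00) ✓; |BC| = 42.60 ✓; |CN| = 61.00 ✓.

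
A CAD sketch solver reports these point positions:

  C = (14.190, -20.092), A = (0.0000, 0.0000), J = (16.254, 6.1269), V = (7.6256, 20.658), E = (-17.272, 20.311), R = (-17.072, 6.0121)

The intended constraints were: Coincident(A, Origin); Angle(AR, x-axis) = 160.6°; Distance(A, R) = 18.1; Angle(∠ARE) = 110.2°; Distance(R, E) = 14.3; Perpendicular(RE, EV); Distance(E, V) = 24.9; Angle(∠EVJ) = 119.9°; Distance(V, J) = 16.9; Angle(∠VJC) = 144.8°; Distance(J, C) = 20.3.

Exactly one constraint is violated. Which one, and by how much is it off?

Distance(J, C) = 20.3 — off by 6.00.

A = (0.00, 0.00) ✓; AR at 160.6° ✓; |AR| = 18.10 ✓; ∠ARE = 110.2° ✓; |RE| = 14.30 ✓; ∠(RE, EV) = 90.00° ✓; |EV| = 24.90 ✓; ∠EVJ = 119.9° ✓; |VJ| = 16.90 ✓; ∠VJC = 144.8° ✓; |JC| = 26.30 ✗.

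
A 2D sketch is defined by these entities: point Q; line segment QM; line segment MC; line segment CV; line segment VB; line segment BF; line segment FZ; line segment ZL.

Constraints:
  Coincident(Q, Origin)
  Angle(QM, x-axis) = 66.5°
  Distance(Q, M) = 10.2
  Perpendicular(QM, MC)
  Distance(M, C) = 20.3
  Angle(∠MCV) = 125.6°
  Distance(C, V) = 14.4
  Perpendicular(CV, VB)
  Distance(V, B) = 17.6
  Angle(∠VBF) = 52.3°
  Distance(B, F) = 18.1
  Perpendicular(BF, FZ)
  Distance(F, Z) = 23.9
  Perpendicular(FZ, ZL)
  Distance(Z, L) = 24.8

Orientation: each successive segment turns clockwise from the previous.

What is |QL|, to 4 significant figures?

42.64

Q is at the origin; QM runs at 66.5° with length 10.2, so M = (4.067, 9.354). QM ⟂ MC, so MC runs at -23.50°; with |MC| = 20.3, C = (22.68, 1.259). ∠MCV = 125.6° gives CV at -77.90° from the x-axis; with |CV| = 14.4, V = (25.70, -12.82). CV is perpendicular to VB, so VB runs at -167.9°; with |VB| = 17.6, B = (8.493, -16.51). ∠VBF = 52.3° gives BF at 64.40° from the x-axis; with |BF| = 18.1, F = (16.31, -0.1868). BF ⟂ FZ, so FZ runs at -25.60°; with |FZ| = 23.9, Z = (37.87, -10.51). FZ is perpendicular to ZL, so ZL runs at -115.6°; with |ZL| = 24.8, L = (27.15, -32.88). Then |QL| = |L − Q| = 42.64.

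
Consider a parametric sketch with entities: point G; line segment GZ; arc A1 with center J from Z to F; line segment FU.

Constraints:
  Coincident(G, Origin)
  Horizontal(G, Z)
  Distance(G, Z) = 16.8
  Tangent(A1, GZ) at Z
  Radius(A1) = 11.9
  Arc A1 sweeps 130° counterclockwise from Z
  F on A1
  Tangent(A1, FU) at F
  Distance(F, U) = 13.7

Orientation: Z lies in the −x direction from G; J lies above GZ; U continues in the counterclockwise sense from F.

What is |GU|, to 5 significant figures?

34.272

On A1, Z sits at bearing -90° from J; a 130° counterclockwise sweep puts F at bearing 40°, so F = J + 11.9·(cos 40°, sin 40°) = (-7.6841, 19.549). Tangency of A1 to FU means the radius JF is perpendicular to FU, so FU runs along (−sin 40°, cos 40°); with |FU| = 13.7, U = (-16.490, 30.044). Then |GU| = |U − G| = 34.272.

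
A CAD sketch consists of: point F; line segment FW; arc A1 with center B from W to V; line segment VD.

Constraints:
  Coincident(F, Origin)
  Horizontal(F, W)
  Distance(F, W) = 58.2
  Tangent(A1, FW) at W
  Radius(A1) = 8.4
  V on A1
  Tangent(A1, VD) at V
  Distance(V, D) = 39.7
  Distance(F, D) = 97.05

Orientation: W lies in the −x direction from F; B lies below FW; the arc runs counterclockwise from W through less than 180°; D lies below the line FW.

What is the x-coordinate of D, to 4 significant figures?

-92.03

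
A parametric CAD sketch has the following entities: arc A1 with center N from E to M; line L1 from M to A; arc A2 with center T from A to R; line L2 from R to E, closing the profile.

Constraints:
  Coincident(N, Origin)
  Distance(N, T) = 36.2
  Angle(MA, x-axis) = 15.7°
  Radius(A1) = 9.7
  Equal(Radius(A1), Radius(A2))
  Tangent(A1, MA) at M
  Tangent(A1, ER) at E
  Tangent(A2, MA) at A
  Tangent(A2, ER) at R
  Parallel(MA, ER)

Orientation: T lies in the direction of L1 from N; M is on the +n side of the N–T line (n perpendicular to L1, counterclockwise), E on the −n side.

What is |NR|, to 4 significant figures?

37.48

Tangency of A1 to both parallel lines with radius 9.7 puts M and E at N ± 9.7·n: M = (-2.625, 9.338), E = (2.625, -9.338). Equal radii place A and R the same way about T: A = T + 9.7·n = (32.22, 19.13), R = T − 9.7·n = (37.47, 0.4576). Then |NR| = |R − N| = 37.48.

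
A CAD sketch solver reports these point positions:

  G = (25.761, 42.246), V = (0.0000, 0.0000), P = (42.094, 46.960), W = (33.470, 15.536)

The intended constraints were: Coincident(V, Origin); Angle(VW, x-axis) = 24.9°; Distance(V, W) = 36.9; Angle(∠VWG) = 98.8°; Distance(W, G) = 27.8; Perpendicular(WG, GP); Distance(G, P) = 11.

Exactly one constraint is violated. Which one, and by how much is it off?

Distance(G, P) = 11 — off by 6.00.

V = (0.00, 0.00) ✓; VW at 24.90° ✓; |VW| = 36.90 ✓; ∠VWG = 98.80° ✓; |WG| = 27.80 ✓; ∠(WG, GP) = 90.00° ✓; |GP| = 17.00 ✗.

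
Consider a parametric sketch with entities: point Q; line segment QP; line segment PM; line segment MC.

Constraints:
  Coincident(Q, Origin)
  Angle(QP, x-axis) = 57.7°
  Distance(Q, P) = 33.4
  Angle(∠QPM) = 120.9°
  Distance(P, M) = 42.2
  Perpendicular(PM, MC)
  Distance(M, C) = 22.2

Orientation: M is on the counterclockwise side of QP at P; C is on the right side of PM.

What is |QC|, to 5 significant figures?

78.162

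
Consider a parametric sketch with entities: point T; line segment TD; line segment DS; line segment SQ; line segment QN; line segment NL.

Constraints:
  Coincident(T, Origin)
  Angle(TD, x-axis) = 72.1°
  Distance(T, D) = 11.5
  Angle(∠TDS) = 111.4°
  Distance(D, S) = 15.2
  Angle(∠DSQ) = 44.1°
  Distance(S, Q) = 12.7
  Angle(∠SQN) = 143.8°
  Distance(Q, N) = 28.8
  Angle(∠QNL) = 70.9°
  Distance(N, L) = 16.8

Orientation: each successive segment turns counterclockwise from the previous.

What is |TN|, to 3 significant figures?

18.4

T is at the origin; TD runs at 72.1° with length 11.5, so D = (3.53, 10.9). ∠TDS = 111.4° gives DS at 141° from the x-axis; with |DS| = 15.2, S = (-8.23, 20.6). ∠DSQ = 44.1° gives SQ at -83.4° from the x-axis; with |SQ| = 12.7, Q = (-6.77, 7.95). ∠SQN = 143.8° gives QN at -47.2° from the x-axis; with |QN| = 28.8, N = (12.8, -13.2). Then |TN| = |N − T| = 18.4.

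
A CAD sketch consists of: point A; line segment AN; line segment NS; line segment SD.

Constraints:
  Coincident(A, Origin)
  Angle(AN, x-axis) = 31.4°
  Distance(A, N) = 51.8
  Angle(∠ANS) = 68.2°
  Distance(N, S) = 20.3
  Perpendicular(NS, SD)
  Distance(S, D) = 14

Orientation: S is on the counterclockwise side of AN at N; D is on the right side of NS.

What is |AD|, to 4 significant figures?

62.10

∠ANS = 68.2°, so NS runs at 31.4° + (180° − 68.2°) = 143.2° from the x-axis; with |NS| = 20.3, S = N + 20.3·(cos 143.2°, sin 143.2°) = (27.96, 39.15). NS is perpendicular to SD; with |SD| = 14.0 on the right of NS, D = S + 14.0·(0.5990, 0.8007) = (36.35, 50.36). Then |AD| = |D − A| = 62.10.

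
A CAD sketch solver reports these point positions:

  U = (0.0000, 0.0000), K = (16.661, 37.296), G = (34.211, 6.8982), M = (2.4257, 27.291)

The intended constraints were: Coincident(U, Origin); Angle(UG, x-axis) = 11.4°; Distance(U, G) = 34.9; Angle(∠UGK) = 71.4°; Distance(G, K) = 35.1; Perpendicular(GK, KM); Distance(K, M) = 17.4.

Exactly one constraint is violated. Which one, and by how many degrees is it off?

Perpendicular(GK, KM) — off by 5.10°.

U = (0.00, 0.00) ✓; UG at 11.40° ✓; |UG| = 34.90 ✓; ∠UGK = 71.40° ✓; |GK| = 35.10 ✓; ∠(GK, KM) = 95.10° ✗; |KM| = 17.40 ✓.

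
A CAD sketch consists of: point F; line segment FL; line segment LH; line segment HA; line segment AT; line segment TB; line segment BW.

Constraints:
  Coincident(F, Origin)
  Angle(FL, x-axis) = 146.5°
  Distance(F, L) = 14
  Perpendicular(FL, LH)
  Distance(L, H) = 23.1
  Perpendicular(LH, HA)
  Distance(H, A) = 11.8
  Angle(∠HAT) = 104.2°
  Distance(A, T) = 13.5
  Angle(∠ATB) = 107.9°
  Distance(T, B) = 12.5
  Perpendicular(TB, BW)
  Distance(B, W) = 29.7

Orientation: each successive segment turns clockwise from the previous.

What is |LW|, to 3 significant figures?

30.7

F is at the origin; FL runs at 146.5° with length 14.0, so L = (-11.7, 7.73). FL is perpendicular to LH, so LH runs at 56.5°; with |LH| = 23.1, H = (1.08, 27.0). LH is perpendicular to HA, so HA runs at -33.5°; with |HA| = 11.8, A = (10.9, 20.5). ∠HAT = 104.2° gives AT at -109° from the x-axis; with |AT| = 13.5, T = (6.45, 7.74). ∠ATB = 107.9° gives TB at 179° from the x-axis; with |TB| = 12.5, B = (-6.04, 8.04). TB is perpendicular to BW, so BW runs at 88.6°; with |BW| = 29.7, W = (-5.32, 37.7). Then |LW| = |W − L| = 30.7.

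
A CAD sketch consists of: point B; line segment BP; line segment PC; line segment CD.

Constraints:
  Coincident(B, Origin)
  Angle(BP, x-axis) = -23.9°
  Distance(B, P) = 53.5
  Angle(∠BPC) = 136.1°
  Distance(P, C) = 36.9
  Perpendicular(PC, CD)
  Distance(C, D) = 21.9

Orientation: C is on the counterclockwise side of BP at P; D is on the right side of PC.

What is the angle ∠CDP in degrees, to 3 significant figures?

59.3°

B is at the origin; BP runs at -23.9° with length 53.5, so P = 53.5·(cos -23.9°, sin -23.9°) = (48.9, -21.7). ∠BPC = 136.1°, so PC runs at -23.9° + (180° − 136.1°) = 20.0° from the x-axis; with |PC| = 36.9, C = P + 36.9·(cos 20.0°, sin 20.0°) = (83.6, -9.05). PC ⟂ CD; with |CD| = 21.9 on the right of PC, D = C + 21.9·(0.342, -0.940) = (91.1, -29.6). Then cos ∠CDP = DC·DP / (|DC||DP|), giving 59.3°.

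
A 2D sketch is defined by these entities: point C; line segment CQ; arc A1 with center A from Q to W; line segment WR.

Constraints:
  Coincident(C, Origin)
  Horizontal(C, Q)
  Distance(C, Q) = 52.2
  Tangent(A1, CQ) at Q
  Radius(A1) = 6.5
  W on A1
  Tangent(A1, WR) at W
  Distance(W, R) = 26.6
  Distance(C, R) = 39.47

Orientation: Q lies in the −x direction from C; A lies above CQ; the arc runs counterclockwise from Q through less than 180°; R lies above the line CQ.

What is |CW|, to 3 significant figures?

47.0

Checks: |AQ| = 6.500 ✓; |AW| = 6.500 ✓; ∠(AW, WR) = 90.00° ✓; |WR| = 26.60 ✓; |CR| = 39.47 ✓.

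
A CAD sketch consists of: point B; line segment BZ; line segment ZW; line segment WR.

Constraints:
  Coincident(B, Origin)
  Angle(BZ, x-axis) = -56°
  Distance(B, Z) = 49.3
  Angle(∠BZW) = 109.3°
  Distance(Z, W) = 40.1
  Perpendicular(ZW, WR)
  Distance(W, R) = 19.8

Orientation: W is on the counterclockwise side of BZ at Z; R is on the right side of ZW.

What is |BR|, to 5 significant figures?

87.063

B is at the origin; BZ runs at -56.0° with length 49.3, so Z = 49.3·(cos -56.0°, sin -56.0°) = (27.568, -40.872). ∠BZW = 109.3°, so ZW runs at -56.0° + (180° − 109.3°) = 14.700° from the x-axis; with |ZW| = 40.1, W = Z + 40.1·(cos 14.700°, sin 14.700°) = (66.356, -30.696). The perpendicularity gives WR at right angles to ZW; with |WR| = 19.8 on the right of ZW, R = W + 19.8·(0.25376, -0.96727) = (71.380, -49.848). Then |BR| = |R − B| = 87.063.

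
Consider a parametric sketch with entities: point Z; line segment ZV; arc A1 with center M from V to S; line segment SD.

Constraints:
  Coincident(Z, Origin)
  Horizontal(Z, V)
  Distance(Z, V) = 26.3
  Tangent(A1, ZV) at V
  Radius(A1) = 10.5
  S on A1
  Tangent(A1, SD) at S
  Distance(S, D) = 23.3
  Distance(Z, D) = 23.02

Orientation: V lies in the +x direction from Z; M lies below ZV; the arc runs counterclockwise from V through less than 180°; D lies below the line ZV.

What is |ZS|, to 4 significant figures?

18.41

Checks: |ZV| = 26.30 ✓; |MS| = 10.50 ✓; ∠(MS, SD) = 90.00° ✓; |SD| = 23.30 ✓; |ZD| = 23.02 ✓.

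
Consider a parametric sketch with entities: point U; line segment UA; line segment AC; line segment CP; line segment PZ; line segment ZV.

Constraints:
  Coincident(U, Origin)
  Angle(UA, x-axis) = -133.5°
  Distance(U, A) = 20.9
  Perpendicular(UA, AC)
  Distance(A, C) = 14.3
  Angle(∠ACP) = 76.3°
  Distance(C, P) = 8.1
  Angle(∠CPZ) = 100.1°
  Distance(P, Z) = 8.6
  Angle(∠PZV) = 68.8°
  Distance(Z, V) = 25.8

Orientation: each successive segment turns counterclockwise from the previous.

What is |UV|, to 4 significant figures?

39.78

∠CPZ = 100.1° gives PZ at 140.1° from the x-axis; with |PZ| = 8.6, Z = (-6.586, -12.46). ∠PZV = 68.8° gives ZV at -108.7° from the x-axis; with |ZV| = 25.8, V = (-14.86, -36.90). Then |UV| = |V − U| = 39.78.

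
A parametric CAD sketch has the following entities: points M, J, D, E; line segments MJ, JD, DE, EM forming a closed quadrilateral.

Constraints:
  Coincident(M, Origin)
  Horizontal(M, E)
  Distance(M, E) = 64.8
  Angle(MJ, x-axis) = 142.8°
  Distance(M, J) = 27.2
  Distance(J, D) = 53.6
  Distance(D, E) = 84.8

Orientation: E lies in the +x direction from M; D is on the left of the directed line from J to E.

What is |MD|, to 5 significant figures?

62.235

Checks: |ME| = 64.80 ✓; |MJ| = 27.20 ✓; |JD| = 53.60 ✓; |DE| = 84.80 ✓.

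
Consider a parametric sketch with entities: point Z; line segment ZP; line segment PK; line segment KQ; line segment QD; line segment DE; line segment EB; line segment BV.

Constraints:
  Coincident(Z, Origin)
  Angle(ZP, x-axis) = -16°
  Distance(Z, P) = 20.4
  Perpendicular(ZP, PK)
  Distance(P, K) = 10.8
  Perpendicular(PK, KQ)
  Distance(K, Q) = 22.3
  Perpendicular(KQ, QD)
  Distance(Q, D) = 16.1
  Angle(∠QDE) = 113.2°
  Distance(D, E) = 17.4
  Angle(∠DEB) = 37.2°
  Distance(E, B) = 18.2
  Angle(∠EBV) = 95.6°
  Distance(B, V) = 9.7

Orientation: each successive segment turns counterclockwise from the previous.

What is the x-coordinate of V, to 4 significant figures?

-3.688

Z is at the origin; ZP runs at -16.0° with length 20.4, so P = (19.61, -5.623). The perpendicularity gives PK at right angles to ZP, so PK runs at 74.00°; with |PK| = 10.8, K = (22.59, 4.759). The perpendicularity gives KQ at right angles to PK, so KQ runs at 164.0°; with |KQ| = 22.3, Q = (1.150, 10.91). KQ ⟂ QD, so QD runs at -106.0°; with |QD| = 16.1, D = (-3.287, -4.571). ∠QDE = 113.2° gives DE at -39.20° from the x-axis; with |DE| = 17.4, E = (10.20, -15.57). ∠DEB = 37.2° gives EB at 103.6° from the x-axis; with |EB| = 18.2, B = (5.917, 2.121). ∠EBV = 95.6° gives BV at -172.0° from the x-axis; with |BV| = 9.7, V = (-3.688, 0.7714). So V.x = -3.688.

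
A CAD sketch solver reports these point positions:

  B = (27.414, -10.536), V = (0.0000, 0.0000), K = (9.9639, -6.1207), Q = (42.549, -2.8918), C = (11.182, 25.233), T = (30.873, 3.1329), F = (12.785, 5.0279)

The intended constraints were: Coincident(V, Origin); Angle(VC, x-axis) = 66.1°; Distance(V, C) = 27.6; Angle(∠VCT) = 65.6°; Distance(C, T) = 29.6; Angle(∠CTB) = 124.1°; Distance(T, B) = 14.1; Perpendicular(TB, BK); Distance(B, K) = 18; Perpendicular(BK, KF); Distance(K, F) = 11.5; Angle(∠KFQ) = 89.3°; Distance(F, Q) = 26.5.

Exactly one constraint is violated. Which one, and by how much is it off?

Distance(F, Q) = 26.5 — off by 4.30.

V = (0.00, 0.00) ✓; VC at 66.10° ✓; |VC| = 27.60 ✓; ∠VCT = 65.60° ✓; |CT| = 29.60 ✓; ∠CTB = 124.1° ✓; |TB| = 14.10 ✓; ∠(TB, BK) = 90.00° ✓; |BK| = 18.00 ✓; ∠(BK, KF) = 90.00° ✓; |KF| = 11.50 ✓; ∠KFQ = 89.30° ✓; |FQ| = 30.80 ✗.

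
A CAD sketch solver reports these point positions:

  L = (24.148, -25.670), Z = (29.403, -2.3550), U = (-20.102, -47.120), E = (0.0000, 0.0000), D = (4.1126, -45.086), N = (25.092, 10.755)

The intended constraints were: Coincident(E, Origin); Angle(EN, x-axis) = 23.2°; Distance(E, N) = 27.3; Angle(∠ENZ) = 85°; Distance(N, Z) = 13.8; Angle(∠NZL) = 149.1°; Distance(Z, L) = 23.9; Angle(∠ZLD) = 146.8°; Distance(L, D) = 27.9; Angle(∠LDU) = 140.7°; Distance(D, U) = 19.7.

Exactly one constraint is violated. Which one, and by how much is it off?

Distance(D, U) = 19.7 — off by 4.60.

E = (0.00, 0.00) ✓; EN at 23.20° ✓; |EN| = 27.30 ✓; ∠ENZ = 85.00° ✓; |NZ| = 13.80 ✓; ∠NZL = 149.1° ✓; |ZL| = 23.90 ✓; ∠ZLD = 146.8° ✓; |LD| = 27.90 ✓; ∠LDU = 140.7° ✓; |DU| = 24.30 ✗.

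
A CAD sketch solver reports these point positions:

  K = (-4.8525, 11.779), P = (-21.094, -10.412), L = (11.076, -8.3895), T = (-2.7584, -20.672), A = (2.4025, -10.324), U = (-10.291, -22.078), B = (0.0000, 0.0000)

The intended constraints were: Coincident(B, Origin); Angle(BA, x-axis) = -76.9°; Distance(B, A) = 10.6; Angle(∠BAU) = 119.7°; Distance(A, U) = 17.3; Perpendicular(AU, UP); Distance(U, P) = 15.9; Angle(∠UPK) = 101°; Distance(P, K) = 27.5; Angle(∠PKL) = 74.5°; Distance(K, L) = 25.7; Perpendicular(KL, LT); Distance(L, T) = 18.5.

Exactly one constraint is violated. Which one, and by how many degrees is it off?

Perpendicular(KL, LT) — off by 3.30°.

B = (0.00, 0.00) ✓; BA at -76.90° ✓; |BA| = 10.60 ✓; ∠BAU = 119.7° ✓; |AU| = 17.30 ✓; ∠(AU, UP) = 90.00° ✓; |UP| = 15.90 ✓; ∠UPK = 101.0° ✓; |PK| = 27.50 ✓; ∠PKL = 74.50° ✓; |KL| = 25.70 ✓; ∠(KL, LT) = 86.70° ✗; |LT| = 18.50 ✓.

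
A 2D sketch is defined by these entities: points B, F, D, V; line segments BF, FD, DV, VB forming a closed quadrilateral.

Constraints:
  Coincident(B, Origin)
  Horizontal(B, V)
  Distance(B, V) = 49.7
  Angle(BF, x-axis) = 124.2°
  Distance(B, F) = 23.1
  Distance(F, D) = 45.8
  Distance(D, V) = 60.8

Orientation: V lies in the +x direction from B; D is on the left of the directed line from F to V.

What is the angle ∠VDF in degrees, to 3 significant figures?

74.4°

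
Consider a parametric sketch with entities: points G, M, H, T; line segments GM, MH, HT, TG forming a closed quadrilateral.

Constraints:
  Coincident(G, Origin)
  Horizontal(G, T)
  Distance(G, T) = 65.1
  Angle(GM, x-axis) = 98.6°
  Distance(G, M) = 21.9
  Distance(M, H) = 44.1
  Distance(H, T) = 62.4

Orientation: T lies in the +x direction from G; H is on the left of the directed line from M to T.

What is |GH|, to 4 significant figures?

59.08

Checks: G.y = 0.00, T.y = 0.00 ✓; |MH| = 44.10 ✓; |HT| = 62.40 ✓.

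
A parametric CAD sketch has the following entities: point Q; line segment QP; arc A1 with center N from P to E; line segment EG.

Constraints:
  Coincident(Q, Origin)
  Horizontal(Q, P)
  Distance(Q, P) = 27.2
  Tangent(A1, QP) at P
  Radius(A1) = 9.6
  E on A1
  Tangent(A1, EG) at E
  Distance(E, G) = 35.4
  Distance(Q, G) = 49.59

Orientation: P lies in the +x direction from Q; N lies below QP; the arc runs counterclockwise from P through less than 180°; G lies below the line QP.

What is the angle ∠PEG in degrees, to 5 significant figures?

133.31°

Q is at the origin; Q and P share the same y with |QP| = 27.2 and P on the +x side, so P = (27.200, 0.0000). Tangency of A1 to QP means the radius NP is perpendicular to QP, so N = P + (0, -9.6) = (27.200, -9.6000). Since NE ⟂ EG (tangency), |NG| = √(9.6² + 35.4²) = 36.679 regardless of where E sits on A1. So G lies on both circle(Q, 49.59) and circle(N, 36.679); the below-QP intersection is G = (19.709, -45.505). E is the foot of the tangent from G: E = (17.617, -10.167).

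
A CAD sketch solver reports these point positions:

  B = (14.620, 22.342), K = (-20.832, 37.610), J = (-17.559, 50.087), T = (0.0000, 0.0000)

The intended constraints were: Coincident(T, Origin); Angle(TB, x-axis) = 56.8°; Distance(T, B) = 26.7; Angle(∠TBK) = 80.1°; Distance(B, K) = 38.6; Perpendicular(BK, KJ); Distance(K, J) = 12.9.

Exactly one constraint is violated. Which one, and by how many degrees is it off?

Perpendicular(BK, KJ) — off by 8.60°.

T = (0.00, 0.00) ✓; TB at 56.80° ✓; |TB| = 26.70 ✓; ∠TBK = 80.10° ✓; |BK| = 38.60 ✓; ∠(BK, KJ) = 81.40° ✗; |KJ| = 12.90 ✓.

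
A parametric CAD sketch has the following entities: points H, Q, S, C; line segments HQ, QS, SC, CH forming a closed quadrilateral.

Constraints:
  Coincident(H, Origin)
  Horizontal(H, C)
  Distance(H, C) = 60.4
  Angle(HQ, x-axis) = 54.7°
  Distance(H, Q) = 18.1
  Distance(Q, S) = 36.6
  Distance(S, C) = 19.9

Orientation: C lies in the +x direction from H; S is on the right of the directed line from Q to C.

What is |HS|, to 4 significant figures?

41.49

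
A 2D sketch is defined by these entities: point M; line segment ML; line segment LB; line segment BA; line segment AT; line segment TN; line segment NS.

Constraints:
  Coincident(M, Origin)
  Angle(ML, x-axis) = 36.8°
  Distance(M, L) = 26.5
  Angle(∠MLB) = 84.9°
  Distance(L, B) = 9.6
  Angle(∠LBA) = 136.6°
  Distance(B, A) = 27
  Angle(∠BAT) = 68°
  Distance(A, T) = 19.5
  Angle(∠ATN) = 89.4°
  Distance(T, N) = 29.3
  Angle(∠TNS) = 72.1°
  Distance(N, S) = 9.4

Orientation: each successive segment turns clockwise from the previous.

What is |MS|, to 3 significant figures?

28.3

M is at the origin; ML runs at 36.8° with length 26.5, so L = (21.2, 15.9). ∠MLB = 84.9° gives LB at -58.3° from the x-axis; with |LB| = 9.6, B = (26.3, 7.71). ∠LBA = 136.6° gives BA at -102° from the x-axis; with |BA| = 27.0, A = (20.8, -18.7). ∠BAT = 68.0° gives AT at 146° from the x-axis; with |AT| = 19.5, T = (4.57, -7.91). ∠ATN = 89.4° gives TN at 55.7° from the x-axis; with |TN| = 29.3, N = (21.1, 16.3). ∠TNS = 72.1° gives NS at -52.2° from the x-axis; with |NS| = 9.4, S = (26.8, 8.86). Then |MS| = |S − M| = 28.3.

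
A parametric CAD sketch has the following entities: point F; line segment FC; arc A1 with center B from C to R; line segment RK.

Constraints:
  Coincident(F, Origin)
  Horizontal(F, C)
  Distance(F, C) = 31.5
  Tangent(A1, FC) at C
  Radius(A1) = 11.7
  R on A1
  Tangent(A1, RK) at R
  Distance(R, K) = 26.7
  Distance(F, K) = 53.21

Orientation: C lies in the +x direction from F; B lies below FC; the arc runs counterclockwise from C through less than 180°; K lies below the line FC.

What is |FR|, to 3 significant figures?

27.5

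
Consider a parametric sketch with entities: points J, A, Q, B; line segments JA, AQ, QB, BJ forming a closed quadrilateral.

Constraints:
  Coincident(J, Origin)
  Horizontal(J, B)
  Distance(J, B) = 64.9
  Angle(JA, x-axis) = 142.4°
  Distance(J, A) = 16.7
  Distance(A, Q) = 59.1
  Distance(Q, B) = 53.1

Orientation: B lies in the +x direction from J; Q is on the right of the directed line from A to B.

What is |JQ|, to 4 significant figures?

42.92

J is at the origin; JB is horizontal with |JB| = 64.9 and B in +x, so B = (64.9, 0). JA runs at 142.4° with |JA| = 16.7, so A = (-13.23, 10.19). Q is determined by |AQ| = 59.1 and |QB| = 53.1 together: it lies at the intersection of circle(A, 59.1) and circle(B, 53.1). With |AB| = 78.79, the foot of the radical line on AB is 43.67 from A and the perpendicular offset is √(59.1² − 43.67²) = 39.82. Taking the right-of-AB solution: Q = (24.92, -34.95).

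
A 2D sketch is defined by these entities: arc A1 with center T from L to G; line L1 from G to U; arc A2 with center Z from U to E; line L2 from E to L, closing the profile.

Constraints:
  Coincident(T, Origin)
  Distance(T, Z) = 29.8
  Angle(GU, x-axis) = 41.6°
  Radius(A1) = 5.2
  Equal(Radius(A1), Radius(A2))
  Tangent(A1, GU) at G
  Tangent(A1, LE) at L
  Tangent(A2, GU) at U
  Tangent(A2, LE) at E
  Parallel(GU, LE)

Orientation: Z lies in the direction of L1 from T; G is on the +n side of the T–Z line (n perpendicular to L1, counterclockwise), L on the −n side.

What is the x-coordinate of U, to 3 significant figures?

18.8

Tangency of A1 to both parallel lines with radius 5.2 puts G and L at T ± 5.2·n: G = (-3.45, 3.89), L = (3.45, -3.89). Equal radii place U and E the same way about Z: U = Z + 5.2·n = (18.8, 23.7), E = Z − 5.2·n = (25.7, 15.9). So U.x = 18.8.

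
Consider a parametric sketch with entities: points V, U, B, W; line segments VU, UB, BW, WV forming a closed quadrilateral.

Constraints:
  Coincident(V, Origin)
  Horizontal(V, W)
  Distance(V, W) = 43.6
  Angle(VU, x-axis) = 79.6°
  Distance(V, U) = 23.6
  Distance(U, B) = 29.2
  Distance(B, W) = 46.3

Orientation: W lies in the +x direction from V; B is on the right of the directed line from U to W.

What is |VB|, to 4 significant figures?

5.745

V is at the origin; VW is horizontal with |VW| = 43.6 and W in +x, so W = (43.6, 0). VU runs at 79.6° with |VU| = 23.6, so U = (4.260, 23.21). B is determined by |UB| = 29.2 and |BW| = 46.3 together: it lies at the intersection of circle(U, 29.2) and circle(W, 46.3). With |UW| = 45.68, the foot of the radical line on UW is 8.706 from U and the perpendicular offset is √(29.2² − 8.706²) = 27.87. Taking the right-of-UW solution: B = (-2.405, -5.217).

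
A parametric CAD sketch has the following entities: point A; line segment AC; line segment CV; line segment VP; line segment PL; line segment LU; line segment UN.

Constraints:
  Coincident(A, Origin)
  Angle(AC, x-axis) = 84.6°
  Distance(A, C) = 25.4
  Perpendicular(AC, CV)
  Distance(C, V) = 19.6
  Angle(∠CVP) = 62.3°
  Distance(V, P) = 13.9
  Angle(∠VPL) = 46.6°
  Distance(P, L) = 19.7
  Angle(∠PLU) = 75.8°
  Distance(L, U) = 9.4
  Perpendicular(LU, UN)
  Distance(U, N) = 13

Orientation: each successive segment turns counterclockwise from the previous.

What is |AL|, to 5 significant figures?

32.442

A is at the origin; AC runs at 84.6° with length 25.4, so C = (2.3904, 25.287). AC is perpendicular to CV, so CV runs at 174.60°; with |CV| = 19.6, V = (-17.123, 27.132). ∠CVP = 62.3° gives VP at -67.700° from the x-axis; with |VP| = 13.9, P = (-11.848, 14.271). ∠VPL = 46.6° gives PL at 65.700° from the x-axis; with |PL| = 19.7, L = (-3.7414, 32.226). Then |AL| = |L − A| = 32.442.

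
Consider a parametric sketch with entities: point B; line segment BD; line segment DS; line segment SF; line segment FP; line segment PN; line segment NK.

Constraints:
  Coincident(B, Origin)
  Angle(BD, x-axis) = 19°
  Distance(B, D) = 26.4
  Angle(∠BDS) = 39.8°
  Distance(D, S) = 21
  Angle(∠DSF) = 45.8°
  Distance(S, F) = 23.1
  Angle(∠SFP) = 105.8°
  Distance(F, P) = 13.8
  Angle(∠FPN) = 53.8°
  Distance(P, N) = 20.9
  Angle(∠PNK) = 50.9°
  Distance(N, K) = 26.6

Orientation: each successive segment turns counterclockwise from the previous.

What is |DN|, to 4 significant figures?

11.68

B is at the origin; BD runs at 19.0° with length 26.4, so D = (24.96, 8.595). ∠BDS = 39.8° gives DS at 159.2° from the x-axis; with |DS| = 21.0, S = (5.330, 16.05). ∠DSF = 45.8° gives SF at -66.60° from the x-axis; with |SF| = 23.1, F = (14.50, -5.148). ∠SFP = 105.8° gives FP at 7.600° from the x-axis; with |FP| = 13.8, P = (28.18, -3.323). ∠FPN = 53.8° gives PN at 133.8° from the x-axis; with |PN| = 20.9, N = (13.72, 11.76). Then |DN| = |N − D| = 11.68.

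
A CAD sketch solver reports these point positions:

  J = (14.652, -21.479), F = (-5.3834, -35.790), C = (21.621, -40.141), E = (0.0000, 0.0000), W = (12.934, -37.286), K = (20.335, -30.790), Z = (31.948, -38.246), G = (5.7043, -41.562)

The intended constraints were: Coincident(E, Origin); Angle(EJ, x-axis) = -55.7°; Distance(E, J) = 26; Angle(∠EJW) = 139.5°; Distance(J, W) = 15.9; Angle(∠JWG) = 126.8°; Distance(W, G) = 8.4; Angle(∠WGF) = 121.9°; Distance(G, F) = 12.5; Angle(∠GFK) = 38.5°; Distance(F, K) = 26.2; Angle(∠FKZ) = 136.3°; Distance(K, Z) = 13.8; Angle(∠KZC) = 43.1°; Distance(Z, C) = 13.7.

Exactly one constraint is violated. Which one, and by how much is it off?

Distance(Z, C) = 13.7 — off by 3.20.

E = (0.00, 0.00) ✓; EJ at -55.70° ✓; |EJ| = 26.00 ✓; ∠EJW = 139.5° ✓; |JW| = 15.90 ✓; ∠JWG = 126.8° ✓; |WG| = 8.400 ✓; ∠WGF = 121.9° ✓; |GF| = 12.50 ✓; ∠GFK = 38.50° ✓; |FK| = 26.20 ✓; ∠FKZ = 136.3° ✓; |KZ| = 13.80 ✓; ∠KZC = 43.10° ✓; |ZC| = 10.50 ✗.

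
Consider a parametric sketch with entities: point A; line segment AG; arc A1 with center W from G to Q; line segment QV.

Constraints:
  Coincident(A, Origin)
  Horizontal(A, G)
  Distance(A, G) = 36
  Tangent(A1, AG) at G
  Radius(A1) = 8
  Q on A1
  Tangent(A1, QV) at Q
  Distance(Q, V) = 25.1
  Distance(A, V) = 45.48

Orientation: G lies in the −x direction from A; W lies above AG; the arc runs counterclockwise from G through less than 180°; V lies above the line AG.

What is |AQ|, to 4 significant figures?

29.38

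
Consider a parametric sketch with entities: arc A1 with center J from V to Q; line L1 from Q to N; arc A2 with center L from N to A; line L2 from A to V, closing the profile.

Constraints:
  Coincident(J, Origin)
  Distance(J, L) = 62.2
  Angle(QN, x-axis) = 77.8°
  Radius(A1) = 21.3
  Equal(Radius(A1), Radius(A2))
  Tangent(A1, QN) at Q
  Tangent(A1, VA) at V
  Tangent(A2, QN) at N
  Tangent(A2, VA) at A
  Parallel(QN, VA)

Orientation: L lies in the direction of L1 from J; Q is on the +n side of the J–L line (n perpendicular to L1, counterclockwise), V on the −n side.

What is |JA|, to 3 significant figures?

65.7

The slot axis is L1's direction at 77.8°, so u = (cos 77.8°, sin 77.8°) = (0.211, 0.977) and n = (−sin 77.8°, cos 77.8°) = (-0.977, 0.211). J is at the origin and L lies 62.2 along u from J, so L = 62.2·u = (13.1, 60.8). Tangency of A1 to both parallel lines with radius 21.3 puts Q and V at J ± 21.3·n: Q = (-20.8, 4.50), V = (20.8, -4.50). Equal radii place N and A the same way about L: N = L + 21.3·n = (-7.67, 65.3), A = L − 21.3·n = (34.0, 56.3). Then |JA| = |A − J| = 65.7.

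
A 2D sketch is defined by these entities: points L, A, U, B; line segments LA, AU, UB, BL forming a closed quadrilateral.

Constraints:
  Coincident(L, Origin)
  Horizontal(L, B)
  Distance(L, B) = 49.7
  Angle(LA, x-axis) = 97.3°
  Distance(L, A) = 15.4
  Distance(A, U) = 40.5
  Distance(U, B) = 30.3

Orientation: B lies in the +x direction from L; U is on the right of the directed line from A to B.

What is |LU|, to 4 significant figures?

28.71

L is at the origin; LB is horizontal with |LB| = 49.7 and B in +x, so B = (49.7, 0). LA runs at 97.3° with |LA| = 15.4, so A = (-1.957, 15.28). U is determined by |AU| = 40.5 and |UB| = 30.3 together: it lies at the intersection of circle(A, 40.5) and circle(B, 30.3). With |AB| = 53.87, the foot of the radical line on AB is 33.64 from A and the perpendicular offset is √(40.5² − 33.64²) = 22.56. Taking the right-of-AB solution: U = (23.90, -15.89).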